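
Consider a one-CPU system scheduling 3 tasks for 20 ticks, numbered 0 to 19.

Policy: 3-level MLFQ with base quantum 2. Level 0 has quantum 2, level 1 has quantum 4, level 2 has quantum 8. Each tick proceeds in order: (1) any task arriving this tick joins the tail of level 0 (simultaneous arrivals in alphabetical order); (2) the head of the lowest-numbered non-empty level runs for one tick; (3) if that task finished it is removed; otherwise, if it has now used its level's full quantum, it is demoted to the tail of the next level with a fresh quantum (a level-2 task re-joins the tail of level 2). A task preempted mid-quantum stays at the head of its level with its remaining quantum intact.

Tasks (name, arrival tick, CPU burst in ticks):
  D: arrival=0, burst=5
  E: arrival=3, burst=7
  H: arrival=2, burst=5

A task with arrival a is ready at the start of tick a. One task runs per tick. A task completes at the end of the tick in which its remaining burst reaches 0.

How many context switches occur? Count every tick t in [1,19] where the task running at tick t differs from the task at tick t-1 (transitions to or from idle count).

context switches = 6

t=0: L0/L1/L2 = D/-/- → run D
t=1: L0/L1/L2 = D/-/- → run D
t=2: L0/L1/L2 = H/D/- → run H
t=3: L0/L1/L2 = HE/D/- → run H
t=4: L0/L1/L2 = E/DH/- → run E
t=5: L0/L1/L2 = E/DH/- → run E
t=6: L0/L1/L2 = -/DHE/- → run D
t=7: L0/L1/L2 = -/DHE/- → run D
t=8: L0/L1/L2 = -/DHE/- → run D
t=9: L0/L1/L2 = -/HE/- → run H
t=10: L0/L1/L2 = -/HE/- → run H
t=11: L0/L1/L2 = -/HE/- → run H
t=12: L0/L1/L2 = -/E/- → run E
t=13: L0/L1/L2 = -/E/- → run E
t=14: L0/L1/L2 = -/E/- → run E
t=15: L0/L1/L2 = -/E/- → run E
t=16: L0/L1/L2 = -/-/E → run E
t=17: (idle)
t=18: (idle)
t=19: (idle)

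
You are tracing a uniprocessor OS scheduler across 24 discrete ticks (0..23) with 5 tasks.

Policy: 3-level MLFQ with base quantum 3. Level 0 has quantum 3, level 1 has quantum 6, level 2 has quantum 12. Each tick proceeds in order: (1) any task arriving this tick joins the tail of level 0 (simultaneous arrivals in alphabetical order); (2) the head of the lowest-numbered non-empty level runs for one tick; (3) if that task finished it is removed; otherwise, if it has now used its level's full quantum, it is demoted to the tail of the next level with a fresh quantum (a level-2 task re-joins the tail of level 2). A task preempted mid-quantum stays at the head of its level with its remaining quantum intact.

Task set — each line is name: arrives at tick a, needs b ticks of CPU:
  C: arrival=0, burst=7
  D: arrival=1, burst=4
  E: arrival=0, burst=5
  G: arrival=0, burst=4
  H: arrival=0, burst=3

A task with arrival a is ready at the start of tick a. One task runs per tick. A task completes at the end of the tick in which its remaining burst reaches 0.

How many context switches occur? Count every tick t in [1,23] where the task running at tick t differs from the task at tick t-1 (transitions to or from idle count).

t=0: L0/L1/L2 = CEGH/-/- → run C
t=1: L0/L1/L2 = CEGHD/-/- → run C
t=2: L0/L1/L2 = CEGHD/-/- → run C
t=3: L0/L1/L2 = EGHD/C/- → run E
t=4: L0/L1/L2 = EGHD/C/- → run E
t=5: L0/L1/L2 = EGHD/C/- → run E
t=6: L0/L1/L2 = GHD/CE/- → run G
t=7: L0/L1/L2 = GHD/CE/- → run G
t=8: L0/L1/L2 = GHD/CE/- → run G
t=9: L0/L1/L2 = HD/CEG/- → run H
t=10: L0/L1/L2 = HD/CEG/- → run H
t=11: L0/L1/L2 = HD/CEG/- → run H
t=12: L0/L1/L2 = D/CEG/- → run D
t=13: L0/L1/L2 = D/CEG/- → run D
t=14: L0/L1/L2 = D/CEG/- → run D
t=15: L0/L1/L2 = -/CEGD/- → run C
t=16: L0/L1/L2 = -/CEGD/- → run C
t=17: L0/L1/L2 = -/CEGD/- → run C
t=18: L0/L1/L2 = -/CEGD/- → run C
t=19: L0/L1/L2 = -/EGD/- → run E
t=20: L0/L1/L2 = -/EGD/- → run E
t=21: L0/L1/L2 = -/GD/- → run G
t=22: L0/L1/L2 = -/D/- → run D
t=23: (idle)

context switches = 9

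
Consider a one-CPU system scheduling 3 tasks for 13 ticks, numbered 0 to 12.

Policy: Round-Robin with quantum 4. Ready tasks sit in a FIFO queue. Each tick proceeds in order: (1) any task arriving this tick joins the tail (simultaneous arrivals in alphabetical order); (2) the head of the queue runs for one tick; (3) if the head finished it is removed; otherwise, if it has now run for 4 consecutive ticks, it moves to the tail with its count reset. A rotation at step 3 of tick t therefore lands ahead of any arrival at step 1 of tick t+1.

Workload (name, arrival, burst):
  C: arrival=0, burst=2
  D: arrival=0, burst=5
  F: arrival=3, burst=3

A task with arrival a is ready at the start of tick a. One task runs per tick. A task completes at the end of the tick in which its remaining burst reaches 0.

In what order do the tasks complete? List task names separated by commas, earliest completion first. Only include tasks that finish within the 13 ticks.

completion order = C, F, D

t=0: queue=[C,D] q_used=0 → run C
t=1: queue=[C,D] q_used=1 → run C
t=2: queue=[D] q_used=0 → run D
t=3: queue=[D,F] q_used=1 → run D
t=4: queue=[D,F] q_used=2 → run D
t=5: queue=[D,F] q_used=3 → run D
t=6: queue=[F,D] q_used=0 → run F
t=7: queue=[F,D] q_used=1 → run F
t=8: queue=[F,D] q_used=2 → run F
t=9: queue=[D] q_used=0 → run D
t=10: (idle)
t=11: (idle)
t=12: (idle)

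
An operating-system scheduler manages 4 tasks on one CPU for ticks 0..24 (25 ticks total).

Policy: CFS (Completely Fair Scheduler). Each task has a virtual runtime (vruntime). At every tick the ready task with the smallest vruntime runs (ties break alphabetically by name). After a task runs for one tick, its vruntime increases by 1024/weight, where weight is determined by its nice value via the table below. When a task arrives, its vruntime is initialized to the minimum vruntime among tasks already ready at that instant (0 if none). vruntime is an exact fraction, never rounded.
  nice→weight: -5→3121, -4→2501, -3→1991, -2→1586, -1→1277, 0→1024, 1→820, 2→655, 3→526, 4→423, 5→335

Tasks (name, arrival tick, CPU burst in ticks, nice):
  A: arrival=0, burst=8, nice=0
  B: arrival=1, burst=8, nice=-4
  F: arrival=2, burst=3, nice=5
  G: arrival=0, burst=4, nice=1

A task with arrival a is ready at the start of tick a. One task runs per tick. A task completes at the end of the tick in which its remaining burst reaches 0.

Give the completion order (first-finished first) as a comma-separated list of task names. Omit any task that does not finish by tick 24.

completion order = B, G, F, A

t=0: vr[A=0 G=0] → run A
t=1: vr[A=1 B=0 G=0] → run B
t=2: vr[A=1 B=1024/2501 F=0 G=0] → run F
t=3: vr[A=1 B=1024/2501 F=1024/335 G=0] → run G
t=4: vr[A=1 B=1024/2501 F=1024/335 G=256/205] → run B
t=5: vr[A=1 B=2048/2501 F=1024/335 G=256/205] → run B
t=6: vr[A=1 B=3072/2501 F=1024/335 G=256/205] → run A
t=7: vr[A=2 B=3072/2501 F=1024/335 G=256/205] → run B
t=8: vr[A=2 B=4096/2501 F=1024/335 G=256/205] → run G
t=9: vr[A=2 B=4096/2501 F=1024/335 G=512/205] → run B
t=10: vr[A=2 B=5120/2501 F=1024/335 G=512/205] → run A
t=11: vr[A=3 B=5120/2501 F=1024/335 G=512/205] → run B
t=12: vr[A=3 B=6144/2501 F=1024/335 G=512/205] → run B
t=13: vr[A=3 B=7168/2501 F=1024/335 G=512/205] → run G
t=14: vr[A=3 B=7168/2501 F=1024/335 G=768/205] → run B
t=15: vr[A=3 F=1024/335 G=768/205] → run A
t=16: vr[A=4 F=1024/335 G=768/205] → run F
t=17: vr[A=4 F=2048/335 G=768/205] → run G
t=18: vr[A=4 F=2048/335] → run A
t=19: vr[A=5 F=2048/335] → run A
t=20: vr[A=6 F=2048/335] → run A
t=21: vr[A=7 F=2048/335] → run F
t=22: vr[A=7] → run A
t=23: (idle)
t=24: (idle)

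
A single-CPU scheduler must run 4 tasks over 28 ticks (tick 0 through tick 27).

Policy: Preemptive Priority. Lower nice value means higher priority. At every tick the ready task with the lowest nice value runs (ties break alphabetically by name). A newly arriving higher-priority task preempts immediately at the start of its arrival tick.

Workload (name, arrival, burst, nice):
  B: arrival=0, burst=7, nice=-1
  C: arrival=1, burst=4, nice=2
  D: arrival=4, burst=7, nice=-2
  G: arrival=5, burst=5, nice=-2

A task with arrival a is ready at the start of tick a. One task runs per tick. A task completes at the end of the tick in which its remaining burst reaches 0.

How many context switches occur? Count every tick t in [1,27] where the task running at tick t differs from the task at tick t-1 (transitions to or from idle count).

context switches = 5

t=0: ready={B} → run B
t=1: ready={B,C} → run B
t=2: ready={B,C} → run B
t=3: ready={B,C} → run B
t=4: ready={B,C,D} → run D
t=5: ready={B,C,D,G} → run D
t=6: ready={B,C,D,G} → run D
t=7: ready={B,C,D,G} → run D
t=8: ready={B,C,D,G} → run D
t=9: ready={B,C,D,G} → run D
t=10: ready={B,C,D,G} → run D
t=11: ready={B,C,G} → run G
t=12: ready={B,C,G} → run G
t=13: ready={B,C,G} → run G
t=14: ready={B,C,G} → run G
t=15: ready={B,C,G} → run G
t=16: ready={B,C} → run B
t=17: ready={B,C} → run B
t=18: ready={B,C} → run B
t=19: ready={C} → run C
t=20: ready={C} → run C
t=21: ready={C} → run C
t=22: ready={C} → run C
t=23: (idle)
t=24: (idle)
t=25: (idle)
t=26: (idle)
t=27: (idle)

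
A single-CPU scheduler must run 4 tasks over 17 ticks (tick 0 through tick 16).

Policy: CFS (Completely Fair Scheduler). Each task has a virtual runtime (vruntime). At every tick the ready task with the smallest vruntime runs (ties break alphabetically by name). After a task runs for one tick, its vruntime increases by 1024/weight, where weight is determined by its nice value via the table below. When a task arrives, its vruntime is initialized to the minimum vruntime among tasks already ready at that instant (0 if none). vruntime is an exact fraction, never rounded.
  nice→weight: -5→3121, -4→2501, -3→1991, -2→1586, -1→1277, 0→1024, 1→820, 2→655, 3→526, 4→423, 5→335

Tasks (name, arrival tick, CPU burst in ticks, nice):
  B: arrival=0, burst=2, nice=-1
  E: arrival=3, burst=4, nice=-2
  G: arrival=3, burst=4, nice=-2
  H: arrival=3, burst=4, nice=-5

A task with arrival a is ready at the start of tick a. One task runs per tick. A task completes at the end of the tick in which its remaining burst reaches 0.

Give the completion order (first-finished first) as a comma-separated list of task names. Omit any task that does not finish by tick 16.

t=0: vr[B=0] → run B
t=1: vr[B=1024/1277] → run B
t=2: (idle)
t=3: vr[E=0 G=0 H=0] → run E
t=4: vr[E=512/793 G=0 H=0] → run G
t=5: vr[E=512/793 G=512/793 H=0] → run H
t=6: vr[E=512/793 G=512/793 H=1024/3121] → run H
t=7: vr[E=512/793 G=512/793 H=2048/3121] → run E
t=8: vr[E=1024/793 G=512/793 H=2048/3121] → run G
t=9: vr[E=1024/793 G=1024/793 H=2048/3121] → run H
t=10: vr[E=1024/793 G=1024/793 H=3072/3121] → run H
t=11: vr[E=1024/793 G=1024/793] → run E
t=12: vr[E=1536/793 G=1024/793] → run G
t=13: vr[E=1536/793 G=1536/793] → run E
t=14: vr[G=1536/793] → run G
t=15: (idle)
t=16: (idle)

completion order = B, H, E, G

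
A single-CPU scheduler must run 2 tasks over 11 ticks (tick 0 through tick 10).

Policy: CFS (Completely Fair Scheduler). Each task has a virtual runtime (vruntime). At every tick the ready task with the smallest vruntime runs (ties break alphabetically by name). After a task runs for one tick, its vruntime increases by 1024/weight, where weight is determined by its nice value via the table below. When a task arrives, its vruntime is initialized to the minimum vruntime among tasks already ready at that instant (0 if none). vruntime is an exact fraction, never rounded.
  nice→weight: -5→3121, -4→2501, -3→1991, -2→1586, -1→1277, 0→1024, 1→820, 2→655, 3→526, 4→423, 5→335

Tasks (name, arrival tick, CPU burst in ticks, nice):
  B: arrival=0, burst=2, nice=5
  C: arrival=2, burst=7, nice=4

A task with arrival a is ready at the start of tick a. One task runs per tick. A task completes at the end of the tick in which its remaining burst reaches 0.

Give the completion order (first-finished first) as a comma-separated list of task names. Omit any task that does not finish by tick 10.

completion order = B, C

t=0: vr[B=0] → run B
t=1: vr[B=1024/335] → run B
t=2: vr[C=0] → run C
t=3: vr[C=1024/423] → run C
t=4: vr[C=2048/423] → run C
t=5: vr[C=1024/141] → run C
t=6: vr[C=4096/423] → run C
t=7: vr[C=5120/423] → run C
t=8: vr[C=2048/141] → run C
t=9: (idle)
t=10: (idle)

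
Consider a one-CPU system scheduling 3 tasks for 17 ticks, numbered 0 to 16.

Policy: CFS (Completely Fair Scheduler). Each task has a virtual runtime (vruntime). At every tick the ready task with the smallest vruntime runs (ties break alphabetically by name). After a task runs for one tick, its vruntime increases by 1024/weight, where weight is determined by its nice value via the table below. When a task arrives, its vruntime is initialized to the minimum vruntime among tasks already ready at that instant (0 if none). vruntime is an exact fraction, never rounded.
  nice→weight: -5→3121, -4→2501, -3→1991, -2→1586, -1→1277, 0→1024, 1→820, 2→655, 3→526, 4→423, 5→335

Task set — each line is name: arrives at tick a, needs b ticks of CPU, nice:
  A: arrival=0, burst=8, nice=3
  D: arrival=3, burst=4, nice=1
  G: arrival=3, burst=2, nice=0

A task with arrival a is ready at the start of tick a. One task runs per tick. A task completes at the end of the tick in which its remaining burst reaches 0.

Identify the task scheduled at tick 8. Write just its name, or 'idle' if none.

t=0: vr[A=0] → run A
t=1: vr[A=512/263] → run A
t=2: vr[A=1024/263] → run A
t=3: vr[A=1536/263 D=1536/263 G=1536/263] → run A
t=4: vr[A=2048/263 D=1536/263 G=1536/263] → run D
t=5: vr[A=2048/263 D=382208/53915 G=1536/263] → run G
t=6: vr[A=2048/263 D=382208/53915 G=1799/263] → run G
t=7: vr[A=2048/263 D=382208/53915] → run D
t=8: vr[A=2048/263 D=449536/53915] → run A
t=9: vr[A=2560/263 D=449536/53915] → run D
t=10: vr[A=2560/263 D=516864/53915] → run D
t=11: vr[A=2560/263] → run A
t=12: vr[A=3072/263] → run A
t=13: vr[A=3584/263] → run A
t=14: (idle)
t=15: (idle)
t=16: (idle)

running at tick 8 = A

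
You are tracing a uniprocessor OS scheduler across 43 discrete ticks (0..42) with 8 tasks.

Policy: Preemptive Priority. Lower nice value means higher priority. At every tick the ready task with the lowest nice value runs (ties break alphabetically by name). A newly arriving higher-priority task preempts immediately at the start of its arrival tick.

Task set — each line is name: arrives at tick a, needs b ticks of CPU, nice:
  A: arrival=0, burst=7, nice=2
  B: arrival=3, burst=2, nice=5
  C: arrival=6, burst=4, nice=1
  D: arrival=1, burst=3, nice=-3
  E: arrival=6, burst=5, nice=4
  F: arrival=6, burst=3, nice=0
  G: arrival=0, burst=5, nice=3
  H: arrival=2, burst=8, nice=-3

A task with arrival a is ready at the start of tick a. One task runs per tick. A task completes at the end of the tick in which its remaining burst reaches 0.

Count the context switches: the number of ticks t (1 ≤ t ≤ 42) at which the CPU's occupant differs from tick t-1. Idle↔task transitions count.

context switches = 9

t=0: ready={A,G} → run A
t=1: ready={A,D,G} → run D
t=2: ready={A,D,G,H} → run D
t=3: ready={A,B,D,G,H} → run D
t=4: ready={A,B,G,H} → run H
t=5: ready={A,B,G,H} → run H
t=6: ready={A,B,C,E,F,G,H} → run H
t=7: ready={A,B,C,E,F,G,H} → run H
t=8: ready={A,B,C,E,F,G,H} → run H
t=9: ready={A,B,C,E,F,G,H} → run H
t=10: ready={A,B,C,E,F,G,H} → run H
t=11: ready={A,B,C,E,F,G,H} → run H
t=12: ready={A,B,C,E,F,G} → run F
t=13: ready={A,B,C,E,F,G} → run F
t=14: ready={A,B,C,E,F,G} → run F
t=15: ready={A,B,C,E,G} → run C
t=16: ready={A,B,C,E,G} → run C
t=17: ready={A,B,C,E,G} → run C
t=18: ready={A,B,C,E,G} → run C
t=19: ready={A,B,E,G} → run A
t=20: ready={A,B,E,G} → run A
t=21: ready={A,B,E,G} → run A
t=22: ready={A,B,E,G} → run A
t=23: ready={A,B,E,G} → run A
t=24: ready={A,B,E,G} → run A
t=25: ready={B,E,G} → run G
t=26: ready={B,E,G} → run G
t=27: ready={B,E,G} → run G
t=28: ready={B,E,G} → run G
t=29: ready={B,E,G} → run G
t=30: ready={B,E} → run E
t=31: ready={B,E} → run E
t=32: ready={B,E} → run E
t=33: ready={B,E} → run E
t=34: ready={B,E} → run E
t=35: ready={B} → run B
t=36: ready={B} → run B
t=37: (idle)
t=38: (idle)
t=39: (idle)
t=40: (idle)
t=41: (idle)
t=42: (idle)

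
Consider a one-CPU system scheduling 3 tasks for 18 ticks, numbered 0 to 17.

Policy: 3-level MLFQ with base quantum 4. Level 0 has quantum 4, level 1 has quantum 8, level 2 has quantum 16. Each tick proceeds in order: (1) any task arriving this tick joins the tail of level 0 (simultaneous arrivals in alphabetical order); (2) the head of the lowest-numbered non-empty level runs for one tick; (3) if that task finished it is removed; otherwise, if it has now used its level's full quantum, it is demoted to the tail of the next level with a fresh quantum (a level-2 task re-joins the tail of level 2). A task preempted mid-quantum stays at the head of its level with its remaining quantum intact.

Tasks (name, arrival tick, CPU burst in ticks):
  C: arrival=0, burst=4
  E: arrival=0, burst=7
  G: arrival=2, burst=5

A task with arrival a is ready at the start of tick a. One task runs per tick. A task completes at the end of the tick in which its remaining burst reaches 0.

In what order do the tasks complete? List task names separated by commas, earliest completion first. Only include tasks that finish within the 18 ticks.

completion order = C, E, G

t=0: L0/L1/L2 = CE/-/- → run C
t=1: L0/L1/L2 = CE/-/- → run C
t=2: L0/L1/L2 = CEG/-/- → run C
t=3: L0/L1/L2 = CEG/-/- → run C
t=4: L0/L1/L2 = EG/-/- → run E
t=5: L0/L1/L2 = EG/-/- → run E
t=6: L0/L1/L2 = EG/-/- → run E
t=7: L0/L1/L2 = EG/-/- → run E
t=8: L0/L1/L2 = G/E/- → run G
t=9: L0/L1/L2 = G/E/- → run G
t=10: L0/L1/L2 = G/E/- → run G
t=11: L0/L1/L2 = G/E/- → run G
t=12: L0/L1/L2 = -/EG/- → run E
t=13: L0/L1/L2 = -/EG/- → run E
t=14: L0/L1/L2 = -/EG/- → run E
t=15: L0/L1/L2 = -/G/- → run G
t=16: (idle)
t=17: (idle)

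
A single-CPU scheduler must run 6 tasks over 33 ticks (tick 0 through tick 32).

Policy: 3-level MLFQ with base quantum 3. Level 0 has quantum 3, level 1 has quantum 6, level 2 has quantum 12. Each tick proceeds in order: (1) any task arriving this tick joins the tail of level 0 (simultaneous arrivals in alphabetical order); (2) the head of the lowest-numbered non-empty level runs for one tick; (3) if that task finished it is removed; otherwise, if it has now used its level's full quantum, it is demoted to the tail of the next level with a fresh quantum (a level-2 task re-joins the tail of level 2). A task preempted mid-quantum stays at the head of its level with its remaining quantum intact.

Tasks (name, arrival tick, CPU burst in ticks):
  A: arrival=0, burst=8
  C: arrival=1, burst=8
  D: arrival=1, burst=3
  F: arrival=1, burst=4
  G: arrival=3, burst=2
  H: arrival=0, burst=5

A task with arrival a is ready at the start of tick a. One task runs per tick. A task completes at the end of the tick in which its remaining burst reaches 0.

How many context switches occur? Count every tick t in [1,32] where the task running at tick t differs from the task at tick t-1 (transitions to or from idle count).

t=0: L0/L1/L2 = AH/-/- → run A
t=1: L0/L1/L2 = AHCDF/-/- → run A
t=2: L0/L1/L2 = AHCDF/-/- → run A
t=3: L0/L1/L2 = HCDFG/A/- → run H
t=4: L0/L1/L2 = HCDFG/A/- → run H
t=5: L0/L1/L2 = HCDFG/A/- → run H
t=6: L0/L1/L2 = CDFG/AH/- → run C
t=7: L0/L1/L2 = CDFG/AH/- → run C
t=8: L0/L1/L2 = CDFG/AH/- → run C
t=9: L0/L1/L2 = DFG/AHC/- → run D
t=10: L0/L1/L2 = DFG/AHC/- → run D
t=11: L0/L1/L2 = DFG/AHC/- → run D
t=12: L0/L1/L2 = FG/AHC/- → run F
t=13: L0/L1/L2 = FG/AHC/- → run F
t=14: L0/L1/L2 = FG/AHC/- → run F
t=15: L0/L1/L2 = G/AHCF/- → run G
t=16: L0/L1/L2 = G/AHCF/- → run G
t=17: L0/L1/L2 = -/AHCF/- → run A
t=18: L0/L1/L2 = -/AHCF/- → run A
t=19: L0/L1/L2 = -/AHCF/- → run A
t=20: L0/L1/L2 = -/AHCF/- → run A
t=21: L0/L1/L2 = -/AHCF/- → run A
t=22: L0/L1/L2 = -/HCF/- → run H
t=23: L0/L1/L2 = -/HCF/- → run H
t=24: L0/L1/L2 = -/CF/- → run C
t=25: L0/L1/L2 = -/CF/- → run C
t=26: L0/L1/L2 = -/CF/- → run C
t=27: L0/L1/L2 = -/CF/- → run C
t=28: L0/L1/L2 = -/CF/- → run C
t=29: L0/L1/L2 = -/F/- → run F
t=30: (idle)
t=31: (idle)
t=32: (idle)

context switches = 10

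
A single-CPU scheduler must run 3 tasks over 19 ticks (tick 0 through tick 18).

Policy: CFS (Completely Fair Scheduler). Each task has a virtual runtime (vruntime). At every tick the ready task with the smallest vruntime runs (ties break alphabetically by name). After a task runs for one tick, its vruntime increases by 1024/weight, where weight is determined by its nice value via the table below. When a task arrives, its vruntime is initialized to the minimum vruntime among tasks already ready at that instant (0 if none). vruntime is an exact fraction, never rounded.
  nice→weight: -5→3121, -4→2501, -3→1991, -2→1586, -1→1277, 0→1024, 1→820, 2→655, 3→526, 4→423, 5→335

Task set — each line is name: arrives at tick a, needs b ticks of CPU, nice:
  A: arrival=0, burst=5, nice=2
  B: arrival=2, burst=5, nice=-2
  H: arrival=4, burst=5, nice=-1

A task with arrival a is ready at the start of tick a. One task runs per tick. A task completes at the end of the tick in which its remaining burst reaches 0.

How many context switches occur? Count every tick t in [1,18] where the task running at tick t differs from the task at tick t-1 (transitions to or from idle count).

context switches = 12

t=0: vr[A=0] → run A
t=1: vr[A=1024/655] → run A
t=2: vr[A=2048/655 B=2048/655] → run A
t=3: vr[A=3072/655 B=2048/655] → run B
t=4: vr[A=3072/655 B=1959424/519415 H=1959424/519415] → run B
t=5: vr[A=3072/655 B=2294784/519415 H=1959424/519415] → run H
t=6: vr[A=3072/655 B=2294784/519415 H=3034065408/663292955] → run B
t=7: vr[A=3072/655 B=2630144/519415 H=3034065408/663292955] → run H
t=8: vr[A=3072/655 B=2630144/519415 H=3565946368/663292955] → run A
t=9: vr[A=4096/655 B=2630144/519415 H=3565946368/663292955] → run B
t=10: vr[A=4096/655 B=2965504/519415 H=3565946368/663292955] → run H
t=11: vr[A=4096/655 B=2965504/519415 H=4097827328/663292955] → run B
t=12: vr[A=4096/655 H=4097827328/663292955] → run H
t=13: vr[A=4096/655 H=4629708288/663292955] → run A
t=14: vr[H=4629708288/663292955] → run H
t=15: (idle)
t=16: (idle)
t=17: (idle)
t=18: (idle)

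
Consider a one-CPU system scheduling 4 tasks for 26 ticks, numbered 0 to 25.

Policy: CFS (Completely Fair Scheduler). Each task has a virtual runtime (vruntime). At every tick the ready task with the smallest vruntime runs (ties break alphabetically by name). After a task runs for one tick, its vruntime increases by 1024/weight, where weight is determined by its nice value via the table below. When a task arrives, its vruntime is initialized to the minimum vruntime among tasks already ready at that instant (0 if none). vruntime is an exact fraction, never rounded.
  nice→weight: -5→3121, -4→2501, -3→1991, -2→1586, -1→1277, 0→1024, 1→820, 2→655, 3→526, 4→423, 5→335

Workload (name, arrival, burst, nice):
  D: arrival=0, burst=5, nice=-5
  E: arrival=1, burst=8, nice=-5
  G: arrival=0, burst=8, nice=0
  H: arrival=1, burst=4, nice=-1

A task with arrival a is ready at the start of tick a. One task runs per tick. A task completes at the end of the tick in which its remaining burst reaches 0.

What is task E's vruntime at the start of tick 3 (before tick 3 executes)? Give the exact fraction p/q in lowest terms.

t=0: vr[D=0 G=0] → run D
t=1: vr[D=1024/3121 E=0 G=0 H=0] → run E
t=2: vr[D=1024/3121 E=1024/3121 G=0 H=0] → run G
t=3: vr[D=1024/3121 E=1024/3121 G=1 H=0] → run H
t=4: vr[D=1024/3121 E=1024/3121 G=1 H=1024/1277] → run D
t=5: vr[D=2048/3121 E=1024/3121 G=1 H=1024/1277] → run E
t=6: vr[D=2048/3121 E=2048/3121 G=1 H=1024/1277] → run D
t=7: vr[D=3072/3121 E=2048/3121 G=1 H=1024/1277] → run E
t=8: vr[D=3072/3121 E=3072/3121 G=1 H=1024/1277] → run H
t=9: vr[D=3072/3121 E=3072/3121 G=1 H=2048/1277] → run D
t=10: vr[D=4096/3121 E=3072/3121 G=1 H=2048/1277] → run E
t=11: vr[D=4096/3121 E=4096/3121 G=1 H=2048/1277] → run G
t=12: vr[D=4096/3121 E=4096/3121 G=2 H=2048/1277] → run D
t=13: vr[E=4096/3121 G=2 H=2048/1277] → run E
t=14: vr[E=5120/3121 G=2 H=2048/1277] → run H
t=15: vr[E=5120/3121 G=2 H=3072/1277] → run E
t=16: vr[E=6144/3121 G=2 H=3072/1277] → run E
t=17: vr[E=7168/3121 G=2 H=3072/1277] → run G
t=18: vr[E=7168/3121 G=3 H=3072/1277] → run E
t=19: vr[G=3 H=3072/1277] → run H
t=20: vr[G=3] → run G
t=21: vr[G=4] → run G
t=22: vr[G=5] → run G
t=23: vr[G=6] → run G
t=24: vr[G=7] → run G
t=25: (idle)

vruntime(E, start of tick 3) = 1024/3121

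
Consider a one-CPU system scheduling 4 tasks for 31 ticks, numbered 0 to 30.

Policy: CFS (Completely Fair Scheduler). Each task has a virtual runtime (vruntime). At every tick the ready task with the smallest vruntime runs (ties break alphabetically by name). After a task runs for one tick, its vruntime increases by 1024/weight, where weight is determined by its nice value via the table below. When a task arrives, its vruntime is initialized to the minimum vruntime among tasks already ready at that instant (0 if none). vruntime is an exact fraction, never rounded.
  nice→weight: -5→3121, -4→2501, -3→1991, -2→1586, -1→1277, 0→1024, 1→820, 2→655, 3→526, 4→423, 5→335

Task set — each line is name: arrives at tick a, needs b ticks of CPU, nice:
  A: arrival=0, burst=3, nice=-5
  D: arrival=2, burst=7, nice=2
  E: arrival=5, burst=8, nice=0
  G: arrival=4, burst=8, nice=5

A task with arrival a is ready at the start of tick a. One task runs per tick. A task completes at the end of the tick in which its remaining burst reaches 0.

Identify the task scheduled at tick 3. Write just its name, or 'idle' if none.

running at tick 3 = D

t=0: vr[A=0] → run A
t=1: vr[A=1024/3121] → run A
t=2: vr[A=2048/3121 D=2048/3121] → run A
t=3: vr[D=2048/3121] → run D
t=4: vr[D=4537344/2044255 G=4537344/2044255] → run D
t=5: vr[D=7733248/2044255 E=4537344/2044255 G=4537344/2044255] → run E
t=6: vr[D=7733248/2044255 E=6581599/2044255 G=4537344/2044255] → run G
t=7: vr[D=7733248/2044255 E=6581599/2044255 G=722665472/136965085] → run E
t=8: vr[D=7733248/2044255 E=8625854/2044255 G=722665472/136965085] → run D
t=9: vr[D=10929152/2044255 E=8625854/2044255 G=722665472/136965085] → run E
t=10: vr[D=10929152/2044255 E=10670109/2044255 G=722665472/136965085] → run E
t=11: vr[D=10929152/2044255 E=12714364/2044255 G=722665472/136965085] → run G
t=12: vr[D=10929152/2044255 E=12714364/2044255 G=1141328896/136965085] → run D
t=13: vr[D=14125056/2044255 E=12714364/2044255 G=1141328896/136965085] → run E
t=14: vr[D=14125056/2044255 E=14758619/2044255 G=1141328896/136965085] → run D
t=15: vr[D=3464192/408851 E=14758619/2044255 G=1141328896/136965085] → run E
t=16: vr[D=3464192/408851 E=16802874/2044255 G=1141328896/136965085] → run E
t=17: vr[D=3464192/408851 E=18847129/2044255 G=1141328896/136965085] → run G
t=18: vr[D=3464192/408851 E=18847129/2044255 G=311998464/27393017] → run D
t=19: vr[D=20516864/2044255 E=18847129/2044255 G=311998464/27393017] → run E
t=20: vr[D=20516864/2044255 G=311998464/27393017] → run D
t=21: vr[G=311998464/27393017] → run G
t=22: vr[G=1978655744/136965085] → run G
t=23: vr[G=2397319168/136965085] → run G
t=24: vr[G=2815982592/136965085] → run G
t=25: vr[G=3234646016/136965085] → run G
t=26: (idle)
t=27: (idle)
t=28: (idle)
t=29: (idle)
t=30: (idle)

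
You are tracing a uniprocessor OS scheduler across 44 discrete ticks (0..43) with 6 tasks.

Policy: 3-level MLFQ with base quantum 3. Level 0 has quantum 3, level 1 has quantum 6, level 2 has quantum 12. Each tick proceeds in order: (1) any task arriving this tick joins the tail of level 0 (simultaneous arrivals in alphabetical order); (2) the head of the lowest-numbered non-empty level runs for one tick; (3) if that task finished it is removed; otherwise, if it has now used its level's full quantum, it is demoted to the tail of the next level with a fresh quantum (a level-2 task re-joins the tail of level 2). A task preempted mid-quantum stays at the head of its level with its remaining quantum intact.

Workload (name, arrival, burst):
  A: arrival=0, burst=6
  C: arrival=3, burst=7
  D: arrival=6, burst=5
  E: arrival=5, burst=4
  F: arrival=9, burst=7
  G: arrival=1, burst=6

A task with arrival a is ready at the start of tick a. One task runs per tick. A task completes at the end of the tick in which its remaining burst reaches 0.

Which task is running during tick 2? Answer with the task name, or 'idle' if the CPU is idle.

running at tick 2 = A

t=0: L0/L1/L2 = A/-/- → run A
t=1: L0/L1/L2 = AG/-/- → run A
t=2: L0/L1/L2 = AG/-/- → run A
t=3: L0/L1/L2 = GC/A/- → run G
t=4: L0/L1/L2 = GC/A/- → run G
t=5: L0/L1/L2 = GCE/A/- → run G
t=6: L0/L1/L2 = CED/AG/- → run C
t=7: L0/L1/L2 = CED/AG/- → run C
t=8: L0/L1/L2 = CED/AG/- → run C
t=9: L0/L1/L2 = EDF/AGC/- → run E
t=10: L0/L1/L2 = EDF/AGC/- → run E
t=11: L0/L1/L2 = EDF/AGC/- → run E
t=12: L0/L1/L2 = DF/AGCE/- → run D
t=13: L0/L1/L2 = DF/AGCE/- → run D
t=14: L0/L1/L2 = DF/AGCE/- → run D
t=15: L0/L1/L2 = F/AGCED/- → run F
t=16: L0/L1/L2 = F/AGCED/- → run F
t=17: L0/L1/L2 = F/AGCED/- → run F
t=18: L0/L1/L2 = -/AGCEDF/- → run A
t=19: L0/L1/L2 = -/AGCEDF/- → run A
t=20: L0/L1/L2 = -/AGCEDF/- → run A
t=21: L0/L1/L2 = -/GCEDF/- → run G
t=22: L0/L1/L2 = -/GCEDF/- → run G
t=23: L0/L1/L2 = -/GCEDF/- → run G
t=24: L0/L1/L2 = -/CEDF/- → run C
t=25: L0/L1/L2 = -/CEDF/- → run C
t=26: L0/L1/L2 = -/CEDF/- → run C
t=27: L0/L1/L2 = -/CEDF/- → run C
t=28: L0/L1/L2 = -/EDF/- → run E
t=29: L0/L1/L2 = -/DF/- → run D
t=30: L0/L1/L2 = -/DF/- → run D
t=31: L0/L1/L2 = -/F/- → run F
t=32: L0/L1/L2 = -/F/- → run F
t=33: L0/L1/L2 = -/F/- → run F
t=34: L0/L1/L2 = -/F/- → run F
t=35: (idle)
t=36: (idle)
t=37: (idle)
t=38: (idle)
t=39: (idle)
t=40: (idle)
t=41: (idle)
t=42: (idle)
t=43: (idle)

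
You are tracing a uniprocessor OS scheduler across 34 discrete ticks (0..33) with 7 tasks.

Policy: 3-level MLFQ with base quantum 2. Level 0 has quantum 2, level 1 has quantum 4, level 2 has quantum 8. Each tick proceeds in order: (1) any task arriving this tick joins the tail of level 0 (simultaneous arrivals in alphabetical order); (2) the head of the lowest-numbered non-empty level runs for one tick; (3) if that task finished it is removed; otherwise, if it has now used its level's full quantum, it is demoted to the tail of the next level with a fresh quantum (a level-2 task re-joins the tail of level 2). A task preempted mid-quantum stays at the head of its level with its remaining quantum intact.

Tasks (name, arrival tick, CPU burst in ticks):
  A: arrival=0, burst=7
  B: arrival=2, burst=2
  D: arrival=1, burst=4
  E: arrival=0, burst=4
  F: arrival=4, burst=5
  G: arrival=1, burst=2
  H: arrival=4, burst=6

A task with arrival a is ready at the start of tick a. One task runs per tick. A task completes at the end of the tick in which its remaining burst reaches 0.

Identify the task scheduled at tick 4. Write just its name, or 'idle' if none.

t=0: L0/L1/L2 = AE/-/- → run A
t=1: L0/L1/L2 = AEDG/-/- → run A
t=2: L0/L1/L2 = EDGB/A/- → run E
t=3: L0/L1/L2 = EDGB/A/- → run E
t=4: L0/L1/L2 = DGBFH/AE/- → run D
t=5: L0/L1/L2 = DGBFH/AE/- → run D
t=6: L0/L1/L2 = GBFH/AED/- → run G
t=7: L0/L1/L2 = GBFH/AED/- → run G
t=8: L0/L1/L2 = BFH/AED/- → run B
t=9: L0/L1/L2 = BFH/AED/- → run B
t=10: L0/L1/L2 = FH/AED/- → run F
t=11: L0/L1/L2 = FH/AED/- → run F
t=12: L0/L1/L2 = H/AEDF/- → run H
t=13: L0/L1/L2 = H/AEDF/- → run H
t=14: L0/L1/L2 = -/AEDFH/- → run A
t=15: L0/L1/L2 = -/AEDFH/- → run A
t=16: L0/L1/L2 = -/AEDFH/- → run A
t=17: L0/L1/L2 = -/AEDFH/- → run A
t=18: L0/L1/L2 = -/EDFH/A → run E
t=19: L0/L1/L2 = -/EDFH/A → run E
t=20: L0/L1/L2 = -/DFH/A → run D
t=21: L0/L1/L2 = -/DFH/A → run D
t=22: L0/L1/L2 = -/FH/A → run F
t=23: L0/L1/L2 = -/FH/A → run F
t=24: L0/L1/L2 = -/FH/A → run F
t=25: L0/L1/L2 = -/H/A → run H
t=26: L0/L1/L2 = -/H/A → run H
t=27: L0/L1/L2 = -/H/A → run H
t=28: L0/L1/L2 = -/H/A → run H
t=29: L0/L1/L2 = -/-/A → run A
t=30: (idle)
t=31: (idle)
t=32: (idle)
t=33: (idle)

running at tick 4 = D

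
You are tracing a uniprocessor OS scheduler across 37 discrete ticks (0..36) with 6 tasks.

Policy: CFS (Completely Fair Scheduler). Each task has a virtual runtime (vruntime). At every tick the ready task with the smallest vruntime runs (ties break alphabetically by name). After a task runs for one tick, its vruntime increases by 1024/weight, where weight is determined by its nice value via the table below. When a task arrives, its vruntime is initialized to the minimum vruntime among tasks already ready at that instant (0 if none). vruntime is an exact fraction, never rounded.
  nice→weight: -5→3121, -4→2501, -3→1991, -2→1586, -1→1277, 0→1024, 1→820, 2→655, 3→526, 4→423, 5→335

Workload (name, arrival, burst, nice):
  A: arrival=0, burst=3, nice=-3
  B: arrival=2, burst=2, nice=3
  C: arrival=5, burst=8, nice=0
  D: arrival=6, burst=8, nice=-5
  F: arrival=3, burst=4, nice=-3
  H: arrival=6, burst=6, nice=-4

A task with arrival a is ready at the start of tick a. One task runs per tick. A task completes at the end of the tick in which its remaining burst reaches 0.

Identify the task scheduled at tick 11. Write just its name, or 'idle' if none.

t=0: vr[A=0] → run A
t=1: vr[A=1024/1991] → run A
t=2: vr[A=2048/1991 B=2048/1991] → run A
t=3: vr[B=2048/1991 F=2048/1991] → run B
t=4: vr[B=1558016/523633 F=2048/1991] → run F
t=5: vr[B=1558016/523633 C=3072/1991 F=3072/1991] → run C
t=6: vr[B=1558016/523633 C=5063/1991 D=3072/1991 F=3072/1991 H=3072/1991] → run D
t=7: vr[B=1558016/523633 C=5063/1991 D=11626496/6213911 F=3072/1991 H=3072/1991] → run F
t=8: vr[B=1558016/523633 C=5063/1991 D=11626496/6213911 F=4096/1991 H=3072/1991] → run H
t=9: vr[B=1558016/523633 C=5063/1991 D=11626496/6213911 F=4096/1991 H=9721856/4979491] → run D
t=10: vr[B=1558016/523633 C=5063/1991 D=13665280/6213911 F=4096/1991 H=9721856/4979491] → run H
t=11: vr[B=1558016/523633 C=5063/1991 D=13665280/6213911 F=4096/1991 H=11760640/4979491] → run F
t=12: vr[B=1558016/523633 C=5063/1991 D=13665280/6213911 F=5120/1991 H=11760640/4979491] → run D
t=13: vr[B=1558016/523633 C=5063/1991 D=15704064/6213911 F=5120/1991 H=11760640/4979491] → run H
t=14: vr[B=1558016/523633 C=5063/1991 D=15704064/6213911 F=5120/1991 H=13799424/4979491] → run D
t=15: vr[B=1558016/523633 C=5063/1991 D=17742848/6213911 F=5120/1991 H=13799424/4979491] → run C
t=16: vr[B=1558016/523633 C=7054/1991 D=17742848/6213911 F=5120/1991 H=13799424/4979491] → run F
t=17: vr[B=1558016/523633 C=7054/1991 D=17742848/6213911 H=13799424/4979491] → run H
t=18: vr[B=1558016/523633 C=7054/1991 D=17742848/6213911 H=15838208/4979491] → run D
t=19: vr[B=1558016/523633 C=7054/1991 D=19781632/6213911 H=15838208/4979491] → run B
t=20: vr[C=7054/1991 D=19781632/6213911 H=15838208/4979491] → run H
t=21: vr[C=7054/1991 D=19781632/6213911 H=17876992/4979491] → run D
t=22: vr[C=7054/1991 D=21820416/6213911 H=17876992/4979491] → run D
t=23: vr[C=7054/1991 D=23859200/6213911 H=17876992/4979491] → run C
t=24: vr[C=9045/1991 D=23859200/6213911 H=17876992/4979491] → run H
t=25: vr[C=9045/1991 D=23859200/6213911] → run D
t=26: vr[C=9045/1991] → run C
t=27: vr[C=11036/1991] → run C
t=28: vr[C=13027/1991] → run C
t=29: vr[C=15018/1991] → run C
t=30: vr[C=17009/1991] → run C
t=31: (idle)
t=32: (idle)
t=33: (idle)
t=34: (idle)
t=35: (idle)
t=36: (idle)

running at tick 11 = F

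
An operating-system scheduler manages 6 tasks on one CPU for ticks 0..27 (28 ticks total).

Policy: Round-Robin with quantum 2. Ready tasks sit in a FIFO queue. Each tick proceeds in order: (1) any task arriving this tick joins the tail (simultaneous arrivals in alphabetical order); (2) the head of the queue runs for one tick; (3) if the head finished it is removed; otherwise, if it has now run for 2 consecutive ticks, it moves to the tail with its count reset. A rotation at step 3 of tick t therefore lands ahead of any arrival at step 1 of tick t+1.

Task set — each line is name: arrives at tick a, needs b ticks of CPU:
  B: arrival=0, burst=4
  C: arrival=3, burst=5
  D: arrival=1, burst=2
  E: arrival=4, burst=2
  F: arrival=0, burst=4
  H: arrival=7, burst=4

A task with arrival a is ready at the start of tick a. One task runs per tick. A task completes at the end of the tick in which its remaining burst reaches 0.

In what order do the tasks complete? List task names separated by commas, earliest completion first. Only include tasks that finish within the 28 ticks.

t=0: queue=[B,F] q_used=0 → run B
t=1: queue=[B,F,D] q_used=1 → run B
t=2: queue=[F,D,B] q_used=0 → run F
t=3: queue=[F,D,B,C] q_used=1 → run F
t=4: queue=[D,B,C,F,E] q_used=0 → run D
t=5: queue=[D,B,C,F,E] q_used=1 → run D
t=6: queue=[B,C,F,E] q_used=0 → run B
t=7: queue=[B,C,F,E,H] q_used=1 → run B
t=8: queue=[C,F,E,H] q_used=0 → run C
t=9: queue=[C,F,E,H] q_used=1 → run C
t=10: queue=[F,E,H,C] q_used=0 → run F
t=11: queue=[F,E,H,C] q_used=1 → run F
t=12: queue=[E,H,C] q_used=0 → run E
t=13: queue=[E,H,C] q_used=1 → run E
t=14: queue=[H,C] q_used=0 → run H
t=15: queue=[H,C] q_used=1 → run H
t=16: queue=[C,H] q_used=0 → run C
t=17: queue=[C,H] q_used=1 → run C
t=18: queue=[H,C] q_used=0 → run H
t=19: queue=[H,C] q_used=1 → run H
t=20: queue=[C] q_used=0 → run C
t=21: (idle)
t=22: (idle)
t=23: (idle)
t=24: (idle)
t=25: (idle)
t=26: (idle)
t=27: (idle)

completion order = D, B, F, E, H, C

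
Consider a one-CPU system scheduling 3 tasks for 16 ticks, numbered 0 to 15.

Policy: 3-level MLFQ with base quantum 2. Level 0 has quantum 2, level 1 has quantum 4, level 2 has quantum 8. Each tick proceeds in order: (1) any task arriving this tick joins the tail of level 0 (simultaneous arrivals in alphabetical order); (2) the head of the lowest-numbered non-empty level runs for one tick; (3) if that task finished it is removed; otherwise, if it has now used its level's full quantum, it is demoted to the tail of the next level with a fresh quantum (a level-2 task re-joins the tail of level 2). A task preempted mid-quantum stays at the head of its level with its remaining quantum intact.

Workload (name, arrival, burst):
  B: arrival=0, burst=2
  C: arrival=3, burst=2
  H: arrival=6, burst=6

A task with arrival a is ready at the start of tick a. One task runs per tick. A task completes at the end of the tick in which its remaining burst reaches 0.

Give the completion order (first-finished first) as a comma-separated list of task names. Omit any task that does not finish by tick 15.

completion order = B, C, H

t=0: L0/L1/L2 = B/-/- → run B
t=1: L0/L1/L2 = B/-/- → run B
t=2: (idle)
t=3: L0/L1/L2 = C/-/- → run C
t=4: L0/L1/L2 = C/-/- → run C
t=5: (idle)
t=6: L0/L1/L2 = H/-/- → run H
t=7: L0/L1/L2 = H/-/- → run H
t=8: L0/L1/L2 = -/H/- → run H
t=9: L0/L1/L2 = -/H/- → run H
t=10: L0/L1/L2 = -/H/- → run H
t=11: L0/L1/L2 = -/H/- → run H
t=12: (idle)
t=13: (idle)
t=14: (idle)
t=15: (idle)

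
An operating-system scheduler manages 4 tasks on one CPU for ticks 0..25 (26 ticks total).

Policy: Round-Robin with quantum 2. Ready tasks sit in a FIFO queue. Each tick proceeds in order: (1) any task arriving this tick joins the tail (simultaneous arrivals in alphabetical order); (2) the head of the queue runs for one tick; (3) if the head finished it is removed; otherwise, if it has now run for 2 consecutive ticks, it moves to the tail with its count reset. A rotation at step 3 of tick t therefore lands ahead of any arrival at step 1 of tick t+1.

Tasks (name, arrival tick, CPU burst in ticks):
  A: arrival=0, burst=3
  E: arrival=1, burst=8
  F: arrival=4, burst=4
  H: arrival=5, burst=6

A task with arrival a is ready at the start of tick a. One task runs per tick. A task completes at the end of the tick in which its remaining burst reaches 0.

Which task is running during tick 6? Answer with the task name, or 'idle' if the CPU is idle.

t=0: queue=[A] q_used=0 → run A
t=1: queue=[A,E] q_used=1 → run A
t=2: queue=[E,A] q_used=0 → run E
t=3: queue=[E,A] q_used=1 → run E
t=4: queue=[A,E,F] q_used=0 → run A
t=5: queue=[E,F,H] q_used=0 → run E
t=6: queue=[E,F,H] q_used=1 → run E
t=7: queue=[F,H,E] q_used=0 → run F
t=8: queue=[F,H,E] q_used=1 → run F
t=9: queue=[H,E,F] q_used=0 → run H
t=10: queue=[H,E,F] q_used=1 → run H
t=11: queue=[E,F,H] q_used=0 → run E
t=12: queue=[E,F,H] q_used=1 → run E
t=13: queue=[F,H,E] q_used=0 → run F
t=14: queue=[F,H,E] q_used=1 → run F
t=15: queue=[H,E] q_used=0 → run H
t=16: queue=[H,E] q_used=1 → run H
t=17: queue=[E,H] q_used=0 → run E
t=18: queue=[E,H] q_used=1 → run E
t=19: queue=[H] q_used=0 → run H
t=20: queue=[H] q_used=1 → run H
t=21: (idle)
t=22: (idle)
t=23: (idle)
t=24: (idle)
t=25: (idle)

running at tick 6 = E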